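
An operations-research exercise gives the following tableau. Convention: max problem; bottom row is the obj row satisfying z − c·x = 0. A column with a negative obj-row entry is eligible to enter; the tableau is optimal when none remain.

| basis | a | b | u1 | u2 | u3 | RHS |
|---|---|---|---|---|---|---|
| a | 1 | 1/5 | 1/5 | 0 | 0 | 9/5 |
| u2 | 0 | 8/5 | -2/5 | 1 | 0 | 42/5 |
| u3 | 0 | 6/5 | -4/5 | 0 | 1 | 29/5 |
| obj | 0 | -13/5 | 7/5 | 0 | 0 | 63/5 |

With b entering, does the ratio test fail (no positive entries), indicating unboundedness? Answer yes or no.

no

Column b has positive entries in row(s) 1, 2, 3, so the ratio test bounds it — not unbounded.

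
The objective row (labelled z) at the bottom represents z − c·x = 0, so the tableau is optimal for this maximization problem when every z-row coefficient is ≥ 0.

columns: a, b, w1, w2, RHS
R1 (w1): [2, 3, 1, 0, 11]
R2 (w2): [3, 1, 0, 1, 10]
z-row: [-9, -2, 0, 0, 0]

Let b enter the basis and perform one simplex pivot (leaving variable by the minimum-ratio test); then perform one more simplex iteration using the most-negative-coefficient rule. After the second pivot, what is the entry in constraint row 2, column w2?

3/7

Ratio test on column b — row 1: 11/3 = 11/3; row 2: 10/1 = 10. Minimum is 11/3 at row 1 (w1 leaves); pivot element 3.
Divide row 1 by 3; eliminate column b from the other rows.
Second iteration: most negative z-row entry is -23/3 in column a, so a enters.
Ratio test on column a — row 1: (11/3)/(2/3) = 11/2; row 2: (19/3)/(7/3) = 19/7. Minimum is 19/7 at row 2 (w2 leaves); pivot element 7/3.
Divide row 2 by 7/3; eliminate column a from the other rows.
After both pivots, the entry at constraint row 2, column w2 is 3/7.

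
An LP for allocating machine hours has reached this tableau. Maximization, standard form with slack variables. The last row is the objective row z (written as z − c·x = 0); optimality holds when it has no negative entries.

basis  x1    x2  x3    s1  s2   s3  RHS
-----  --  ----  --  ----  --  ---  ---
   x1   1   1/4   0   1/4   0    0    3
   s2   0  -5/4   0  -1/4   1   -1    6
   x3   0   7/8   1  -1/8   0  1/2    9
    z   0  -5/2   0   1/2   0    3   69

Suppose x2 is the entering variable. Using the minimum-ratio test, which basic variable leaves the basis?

x3

Column x2 entries and ratios — x1: 3/(1/4) = 12; s2: -5/4 ≤ 0, skip; x3: 9/(7/8) = 72/7.
Smallest ratio is 72/7 in the row of x3, so x3 leaves.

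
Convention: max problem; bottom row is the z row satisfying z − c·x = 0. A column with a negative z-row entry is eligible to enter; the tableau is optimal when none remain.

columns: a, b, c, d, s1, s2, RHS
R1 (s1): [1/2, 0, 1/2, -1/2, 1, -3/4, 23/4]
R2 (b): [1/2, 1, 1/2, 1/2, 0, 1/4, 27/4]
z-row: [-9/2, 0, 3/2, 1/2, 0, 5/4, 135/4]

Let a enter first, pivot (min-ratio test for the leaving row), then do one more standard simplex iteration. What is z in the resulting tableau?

Ratio test on column a — row 1: (23/4)/(1/2) = 23/2; row 2: (27/4)/(1/2) = 27/2. Minimum is 23/2 at row 1 (s1 leaves); pivot element 1/2.
Pivot on row 1; the z-row RHS becomes 135/4 − (-9/2)·(23/2) = 171/2.
Next entering variable (most negative z-row entry -11/2): s2.
Ratio test on column s2 — row 1: entry -3/2 ≤ 0; row 2: 1/1 = 1. Minimum is 1 at row 2 (b leaves); pivot element 1.
After the second pivot the z-row RHS is 171/2 − (-11/2)·1 = 91.

91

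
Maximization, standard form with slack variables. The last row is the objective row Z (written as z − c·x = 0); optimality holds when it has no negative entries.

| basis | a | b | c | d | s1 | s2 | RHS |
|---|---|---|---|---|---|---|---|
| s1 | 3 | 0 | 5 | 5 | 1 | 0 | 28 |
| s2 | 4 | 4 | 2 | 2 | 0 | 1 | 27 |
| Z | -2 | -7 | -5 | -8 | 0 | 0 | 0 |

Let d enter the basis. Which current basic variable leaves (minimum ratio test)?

s1

Column d entries and ratios — s1: 28/5 = 28/5; s2: 27/2 = 27/2.
Smallest ratio is 28/5 in the row of s1, so s1 leaves.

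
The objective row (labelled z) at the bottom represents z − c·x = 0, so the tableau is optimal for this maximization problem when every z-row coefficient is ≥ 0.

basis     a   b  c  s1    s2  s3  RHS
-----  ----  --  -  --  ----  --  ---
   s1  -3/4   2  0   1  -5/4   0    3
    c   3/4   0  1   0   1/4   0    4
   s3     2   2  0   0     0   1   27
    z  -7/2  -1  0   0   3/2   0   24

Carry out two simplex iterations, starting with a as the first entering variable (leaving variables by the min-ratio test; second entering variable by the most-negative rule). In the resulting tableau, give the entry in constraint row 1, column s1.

1/2

Ratio test on column a — row 1: entry -3/4 ≤ 0; row 2: 4/(3/4) = 16/3; row 3: 27/2 = 27/2. Minimum is 16/3 at row 2 (c leaves); pivot element 3/4.
Divide row 2 by 3/4; eliminate column a from the other rows.
Second iteration: most negative z-row entry is -1 in column b, so b enters.
Ratio test on column b — row 1: 7/2 = 7/2; row 2: entry 0 ≤ 0; row 3: (49/3)/2 = 49/6. Minimum is 7/2 at row 1 (s1 leaves); pivot element 2.
Divide row 1 by 2; eliminate column b from the other rows.
After both pivots, the entry at constraint row 1, column s1 is 1/2.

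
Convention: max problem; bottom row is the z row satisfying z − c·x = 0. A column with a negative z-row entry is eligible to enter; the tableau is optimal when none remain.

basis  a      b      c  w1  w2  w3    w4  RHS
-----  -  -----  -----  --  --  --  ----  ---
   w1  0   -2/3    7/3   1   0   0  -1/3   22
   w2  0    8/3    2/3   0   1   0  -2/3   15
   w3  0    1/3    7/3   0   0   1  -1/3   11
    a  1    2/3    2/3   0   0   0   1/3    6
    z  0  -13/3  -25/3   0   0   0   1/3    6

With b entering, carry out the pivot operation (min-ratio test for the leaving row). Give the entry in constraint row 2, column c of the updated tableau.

1/4

Ratio test on column b — row 1: entry -2/3 ≤ 0; row 2: 15/(8/3) = 45/8; row 3: 11/(1/3) = 33; row 4: 6/(2/3) = 9. Minimum is 45/8 at row 2 (w2 leaves); pivot element 8/3.
Divide row 2 by 8/3; eliminate column b from the other rows.
In the new row 2, the c entry is the old entry divided by the pivot: (2/3)/(8/3) = 1/4.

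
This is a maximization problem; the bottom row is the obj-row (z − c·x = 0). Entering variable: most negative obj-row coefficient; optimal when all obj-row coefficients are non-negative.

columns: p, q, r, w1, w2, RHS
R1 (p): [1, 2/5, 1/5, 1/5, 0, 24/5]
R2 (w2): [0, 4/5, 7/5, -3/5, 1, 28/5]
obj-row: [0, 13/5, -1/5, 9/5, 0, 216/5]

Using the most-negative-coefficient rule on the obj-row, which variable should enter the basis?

Negative obj-row entries: r: -1/5.
The most negative is -1/5 in column r, so r enters.

r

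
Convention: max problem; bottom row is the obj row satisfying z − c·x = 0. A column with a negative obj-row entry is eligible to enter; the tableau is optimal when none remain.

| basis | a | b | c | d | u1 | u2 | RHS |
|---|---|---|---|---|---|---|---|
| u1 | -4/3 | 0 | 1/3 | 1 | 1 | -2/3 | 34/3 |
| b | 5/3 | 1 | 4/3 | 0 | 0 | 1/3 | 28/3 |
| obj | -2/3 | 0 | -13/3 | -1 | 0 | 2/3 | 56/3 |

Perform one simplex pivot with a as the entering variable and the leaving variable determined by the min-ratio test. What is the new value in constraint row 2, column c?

Ratio test on column a — row 1: entry -4/3 ≤ 0; row 2: (28/3)/(5/3) = 28/5. Minimum is 28/5 at row 2 (b leaves); pivot element 5/3.
Divide row 2 by 5/3; eliminate column a from the other rows.
In the new row 2, the c entry is the old entry divided by the pivot: (4/3)/(5/3) = 4/5.

4/5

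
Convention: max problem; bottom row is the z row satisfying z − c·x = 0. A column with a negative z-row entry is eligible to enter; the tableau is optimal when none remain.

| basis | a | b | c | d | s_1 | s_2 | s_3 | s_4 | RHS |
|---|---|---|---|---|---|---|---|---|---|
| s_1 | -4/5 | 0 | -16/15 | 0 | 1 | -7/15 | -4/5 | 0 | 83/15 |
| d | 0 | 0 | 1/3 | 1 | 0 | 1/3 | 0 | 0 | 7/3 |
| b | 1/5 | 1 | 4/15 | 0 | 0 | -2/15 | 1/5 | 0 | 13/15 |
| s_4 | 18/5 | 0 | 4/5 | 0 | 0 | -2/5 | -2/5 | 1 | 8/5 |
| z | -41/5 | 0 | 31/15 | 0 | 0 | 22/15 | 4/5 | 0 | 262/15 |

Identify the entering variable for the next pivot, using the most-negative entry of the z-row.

a

Negative z-row entries: a: -41/5.
The most negative is -41/5 in column a, so a enters.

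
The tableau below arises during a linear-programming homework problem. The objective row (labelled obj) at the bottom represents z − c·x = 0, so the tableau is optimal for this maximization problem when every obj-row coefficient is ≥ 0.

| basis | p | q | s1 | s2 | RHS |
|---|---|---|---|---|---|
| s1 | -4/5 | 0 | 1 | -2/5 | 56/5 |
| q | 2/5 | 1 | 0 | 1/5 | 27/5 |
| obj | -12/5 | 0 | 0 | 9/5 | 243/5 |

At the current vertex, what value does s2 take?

0

s2 is not in the basis, so in the current basic feasible solution s2 = 0.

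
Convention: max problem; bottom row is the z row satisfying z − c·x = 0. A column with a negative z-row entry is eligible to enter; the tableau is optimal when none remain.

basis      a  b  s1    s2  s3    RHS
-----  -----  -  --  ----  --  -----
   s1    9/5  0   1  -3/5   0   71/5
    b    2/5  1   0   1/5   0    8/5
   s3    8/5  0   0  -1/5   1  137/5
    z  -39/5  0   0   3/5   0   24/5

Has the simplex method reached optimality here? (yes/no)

The z-row has a negative entry -39/5 in column a, so it is not optimal.

no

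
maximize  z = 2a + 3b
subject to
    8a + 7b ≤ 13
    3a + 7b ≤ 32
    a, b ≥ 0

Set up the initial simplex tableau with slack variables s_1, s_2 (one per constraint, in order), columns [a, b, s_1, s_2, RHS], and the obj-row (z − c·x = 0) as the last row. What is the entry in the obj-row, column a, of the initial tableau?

The obj-row carries the negated objective coefficients: the a entry is -2.

-2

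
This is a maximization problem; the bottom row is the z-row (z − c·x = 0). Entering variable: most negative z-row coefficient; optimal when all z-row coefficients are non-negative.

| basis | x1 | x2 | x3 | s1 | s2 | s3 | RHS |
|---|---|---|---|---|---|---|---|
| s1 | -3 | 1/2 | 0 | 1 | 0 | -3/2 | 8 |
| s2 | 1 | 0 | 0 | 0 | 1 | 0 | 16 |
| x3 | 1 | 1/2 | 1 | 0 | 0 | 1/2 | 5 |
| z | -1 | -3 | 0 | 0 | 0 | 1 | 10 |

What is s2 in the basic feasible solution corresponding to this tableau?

s2 is basic (row 2); its value is the RHS of that row, 16.

16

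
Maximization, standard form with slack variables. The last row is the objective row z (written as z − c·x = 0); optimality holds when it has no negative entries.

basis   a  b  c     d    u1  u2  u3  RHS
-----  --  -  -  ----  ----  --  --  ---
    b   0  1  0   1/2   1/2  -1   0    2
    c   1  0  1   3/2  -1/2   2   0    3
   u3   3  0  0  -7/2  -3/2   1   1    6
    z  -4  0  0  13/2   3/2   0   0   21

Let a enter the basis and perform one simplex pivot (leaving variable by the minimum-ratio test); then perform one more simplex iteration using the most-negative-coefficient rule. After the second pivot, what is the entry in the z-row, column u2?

1/3

Ratio test on column a — row 1: entry 0 ≤ 0; row 2: 3/1 = 3; row 3: 6/3 = 2. Minimum is 2 at row 3 (u3 leaves); pivot element 3.
Divide row 3 by 3; eliminate column a from the other rows.
Second iteration: most negative z-row entry is -1/2 in column u1, so u1 enters.
Ratio test on column u1 — row 1: 2/(1/2) = 4; row 2: entry 0 ≤ 0; row 3: entry -1/2 ≤ 0. Minimum is 4 at row 1 (b leaves); pivot element 1/2.
Divide row 1 by 1/2; eliminate column u1 from the other rows.
After both pivots, the entry at the z-row, column u2 is 1/3.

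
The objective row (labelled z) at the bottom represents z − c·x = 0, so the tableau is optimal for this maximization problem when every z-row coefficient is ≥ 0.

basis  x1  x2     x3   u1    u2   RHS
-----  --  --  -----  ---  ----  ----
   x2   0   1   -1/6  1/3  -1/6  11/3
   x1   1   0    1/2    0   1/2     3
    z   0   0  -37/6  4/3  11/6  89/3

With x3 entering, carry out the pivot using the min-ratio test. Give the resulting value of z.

200/3

Ratio test on column x3 — row 1: entry -1/6 ≤ 0; row 2: 3/(1/2) = 6. Minimum is 6 at row 2 (x1 leaves); pivot element 1/2.
Pivot on row 2; the z-row RHS becomes 89/3 − (-37/6)·6 = 200/3.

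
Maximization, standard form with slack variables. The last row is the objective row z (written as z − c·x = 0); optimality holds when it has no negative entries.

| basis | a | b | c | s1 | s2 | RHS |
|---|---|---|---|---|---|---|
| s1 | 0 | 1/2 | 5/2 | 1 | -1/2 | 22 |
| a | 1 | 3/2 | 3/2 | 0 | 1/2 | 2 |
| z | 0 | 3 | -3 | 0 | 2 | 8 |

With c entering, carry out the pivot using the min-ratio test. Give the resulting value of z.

Ratio test on column c — row 1: 22/(5/2) = 44/5; row 2: 2/(3/2) = 4/3. Minimum is 4/3 at row 2 (a leaves); pivot element 3/2.
Pivot on row 2; the z-row RHS becomes 8 − (-3)·(4/3) = 12.

12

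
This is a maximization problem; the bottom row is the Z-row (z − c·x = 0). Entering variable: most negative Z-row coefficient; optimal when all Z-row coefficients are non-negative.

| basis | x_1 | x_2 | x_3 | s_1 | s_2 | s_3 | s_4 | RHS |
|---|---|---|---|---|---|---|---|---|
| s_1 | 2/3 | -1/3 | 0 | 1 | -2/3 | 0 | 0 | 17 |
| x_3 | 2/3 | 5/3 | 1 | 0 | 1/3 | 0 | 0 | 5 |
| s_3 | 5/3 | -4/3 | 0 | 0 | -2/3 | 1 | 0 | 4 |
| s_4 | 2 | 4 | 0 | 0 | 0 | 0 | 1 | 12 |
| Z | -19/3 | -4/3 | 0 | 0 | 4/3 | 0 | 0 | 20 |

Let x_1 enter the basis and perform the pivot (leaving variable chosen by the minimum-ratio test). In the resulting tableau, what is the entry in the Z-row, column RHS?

Ratio test on column x_1 — row 1: 17/(2/3) = 51/2; row 2: 5/(2/3) = 15/2; row 3: 4/(5/3) = 12/5; row 4: 12/2 = 6. Minimum is 12/5 at row 3 (s_3 leaves); pivot element 5/3.
Divide row 3 by 5/3; eliminate column x_1 from the other rows.
Z-row update in column RHS: 20 − (-19/3)·(12/5) = 176/5.

176/5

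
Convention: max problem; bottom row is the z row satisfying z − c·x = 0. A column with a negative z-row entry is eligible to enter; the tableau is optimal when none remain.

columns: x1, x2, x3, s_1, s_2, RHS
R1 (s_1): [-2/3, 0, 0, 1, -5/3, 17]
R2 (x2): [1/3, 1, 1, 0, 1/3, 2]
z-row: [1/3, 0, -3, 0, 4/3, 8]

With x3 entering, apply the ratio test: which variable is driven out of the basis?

Column x3 entries and ratios — s_1: 0 ≤ 0, skip; x2: 2/1 = 2.
Smallest ratio is 2 in the row of x2, so x2 leaves.

x2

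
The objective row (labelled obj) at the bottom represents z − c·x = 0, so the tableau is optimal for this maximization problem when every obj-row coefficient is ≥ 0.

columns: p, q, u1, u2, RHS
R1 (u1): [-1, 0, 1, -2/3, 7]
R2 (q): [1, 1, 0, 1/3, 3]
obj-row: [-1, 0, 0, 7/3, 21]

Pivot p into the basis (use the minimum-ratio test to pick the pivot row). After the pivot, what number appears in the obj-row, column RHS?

Ratio test on column p — row 1: entry -1 ≤ 0; row 2: 3/1 = 3. Minimum is 3 at row 2 (q leaves); pivot element 1.
Divide row 2 by 1; eliminate column p from the other rows.
obj-row update in column RHS: 21 − (-1)·3 = 24.

24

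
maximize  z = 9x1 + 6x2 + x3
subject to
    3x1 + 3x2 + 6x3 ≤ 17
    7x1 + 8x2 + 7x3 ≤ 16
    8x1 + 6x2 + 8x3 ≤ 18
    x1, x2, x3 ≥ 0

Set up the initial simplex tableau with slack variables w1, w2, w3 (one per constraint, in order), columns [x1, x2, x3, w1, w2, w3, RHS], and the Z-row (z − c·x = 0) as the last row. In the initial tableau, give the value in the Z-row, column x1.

-9

The Z-row carries the negated objective coefficients: the x1 entry is -9.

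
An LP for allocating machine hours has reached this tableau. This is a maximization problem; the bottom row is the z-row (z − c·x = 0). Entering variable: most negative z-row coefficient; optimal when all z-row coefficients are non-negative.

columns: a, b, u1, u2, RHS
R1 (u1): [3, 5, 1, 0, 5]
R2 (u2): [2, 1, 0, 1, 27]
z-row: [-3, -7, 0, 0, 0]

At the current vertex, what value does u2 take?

u2 is basic (row 2); its value is the RHS of that row, 27.

27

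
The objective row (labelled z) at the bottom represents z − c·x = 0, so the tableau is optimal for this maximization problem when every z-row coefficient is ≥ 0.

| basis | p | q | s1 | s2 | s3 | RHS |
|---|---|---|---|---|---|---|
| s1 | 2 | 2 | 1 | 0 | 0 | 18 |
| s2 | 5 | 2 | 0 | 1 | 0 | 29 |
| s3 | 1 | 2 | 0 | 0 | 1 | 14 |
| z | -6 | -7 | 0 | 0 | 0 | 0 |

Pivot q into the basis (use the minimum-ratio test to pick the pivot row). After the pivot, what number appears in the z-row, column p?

-5/2

Ratio test on column q — row 1: 18/2 = 9; row 2: 29/2 = 29/2; row 3: 14/2 = 7. Minimum is 7 at row 3 (s3 leaves); pivot element 2.
Divide row 3 by 2; eliminate column q from the other rows.
z-row update in column p: -6 − (-7)·(1/2) = -5/2.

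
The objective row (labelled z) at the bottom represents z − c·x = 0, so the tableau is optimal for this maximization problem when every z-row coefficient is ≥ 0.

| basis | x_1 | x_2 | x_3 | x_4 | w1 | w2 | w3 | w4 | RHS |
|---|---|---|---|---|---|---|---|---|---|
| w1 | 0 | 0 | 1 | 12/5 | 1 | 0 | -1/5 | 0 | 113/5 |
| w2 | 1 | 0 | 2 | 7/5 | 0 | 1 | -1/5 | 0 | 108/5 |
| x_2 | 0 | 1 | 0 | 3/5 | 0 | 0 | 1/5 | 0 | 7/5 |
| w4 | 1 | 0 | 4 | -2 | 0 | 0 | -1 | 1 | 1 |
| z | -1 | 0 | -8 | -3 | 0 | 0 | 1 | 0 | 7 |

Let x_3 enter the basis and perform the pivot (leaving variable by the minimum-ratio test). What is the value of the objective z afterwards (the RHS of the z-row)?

9

Ratio test on column x_3 — row 1: (113/5)/1 = 113/5; row 2: (108/5)/2 = 54/5; row 3: entry 0 ≤ 0; row 4: 1/4 = 1/4. Minimum is 1/4 at row 4 (w4 leaves); pivot element 4.
Pivot on row 4; the z-row RHS becomes 7 − (-8)·(1/4) = 9.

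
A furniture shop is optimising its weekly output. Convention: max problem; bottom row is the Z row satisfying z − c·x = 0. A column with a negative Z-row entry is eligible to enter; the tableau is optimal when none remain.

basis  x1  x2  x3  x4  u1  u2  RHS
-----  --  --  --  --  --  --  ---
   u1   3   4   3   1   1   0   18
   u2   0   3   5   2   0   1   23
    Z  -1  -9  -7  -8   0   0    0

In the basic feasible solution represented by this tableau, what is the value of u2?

23

u2 is basic (row 2); its value is the RHS of that row, 23.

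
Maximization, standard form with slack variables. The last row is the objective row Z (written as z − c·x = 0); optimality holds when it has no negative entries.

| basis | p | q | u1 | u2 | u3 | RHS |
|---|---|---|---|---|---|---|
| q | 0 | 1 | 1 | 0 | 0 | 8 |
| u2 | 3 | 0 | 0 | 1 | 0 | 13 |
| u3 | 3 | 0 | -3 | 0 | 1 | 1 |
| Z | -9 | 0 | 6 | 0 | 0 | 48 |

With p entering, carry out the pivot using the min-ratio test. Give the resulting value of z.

Ratio test on column p — row 1: entry 0 ≤ 0; row 2: 13/3 = 13/3; row 3: 1/3 = 1/3. Minimum is 1/3 at row 3 (u3 leaves); pivot element 3.
Pivot on row 3; the Z-row RHS becomes 48 − (-9)·(1/3) = 51.

51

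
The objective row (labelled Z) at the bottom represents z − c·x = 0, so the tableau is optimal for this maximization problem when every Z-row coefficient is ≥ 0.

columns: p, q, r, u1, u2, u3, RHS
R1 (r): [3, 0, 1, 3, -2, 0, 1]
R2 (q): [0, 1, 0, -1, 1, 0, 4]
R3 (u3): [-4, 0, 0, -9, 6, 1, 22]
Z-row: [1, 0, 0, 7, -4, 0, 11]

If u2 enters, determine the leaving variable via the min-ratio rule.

Column u2 entries and ratios — r: -2 ≤ 0, skip; q: 4/1 = 4; u3: 22/6 = 11/3.
Smallest ratio is 11/3 in the row of u3, so u3 leaves.

u3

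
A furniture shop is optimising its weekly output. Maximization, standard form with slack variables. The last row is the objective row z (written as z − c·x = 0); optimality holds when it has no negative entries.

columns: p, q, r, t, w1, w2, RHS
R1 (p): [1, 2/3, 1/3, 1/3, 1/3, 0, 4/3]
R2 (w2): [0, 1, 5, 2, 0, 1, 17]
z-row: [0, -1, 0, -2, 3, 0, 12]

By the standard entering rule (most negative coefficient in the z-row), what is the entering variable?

Negative z-row entries: q: -1, t: -2.
The most negative is -2 in column t, so t enters.

t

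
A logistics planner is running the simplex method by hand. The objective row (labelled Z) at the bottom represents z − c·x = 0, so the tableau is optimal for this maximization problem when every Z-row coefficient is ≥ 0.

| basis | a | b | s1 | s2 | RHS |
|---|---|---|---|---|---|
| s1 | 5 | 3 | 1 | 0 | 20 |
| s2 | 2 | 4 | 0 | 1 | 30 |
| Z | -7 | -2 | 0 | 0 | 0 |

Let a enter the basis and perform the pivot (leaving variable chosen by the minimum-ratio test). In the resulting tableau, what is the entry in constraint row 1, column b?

Ratio test on column a — row 1: 20/5 = 4; row 2: 30/2 = 15. Minimum is 4 at row 1 (s1 leaves); pivot element 5.
Divide row 1 by 5; eliminate column a from the other rows.
In the new row 1, the b entry is the old entry divided by the pivot: 3/5 = 3/5.

3/5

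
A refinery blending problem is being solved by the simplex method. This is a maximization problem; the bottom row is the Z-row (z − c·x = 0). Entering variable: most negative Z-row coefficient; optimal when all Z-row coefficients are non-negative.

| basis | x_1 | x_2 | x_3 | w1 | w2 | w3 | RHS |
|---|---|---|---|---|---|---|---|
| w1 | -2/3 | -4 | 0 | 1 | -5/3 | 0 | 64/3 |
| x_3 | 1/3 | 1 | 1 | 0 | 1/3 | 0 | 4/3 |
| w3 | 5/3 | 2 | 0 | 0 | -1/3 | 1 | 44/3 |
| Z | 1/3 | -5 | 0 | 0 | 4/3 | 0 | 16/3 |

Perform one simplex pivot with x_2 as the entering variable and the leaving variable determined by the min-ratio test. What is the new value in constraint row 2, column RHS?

4/3

Ratio test on column x_2 — row 1: entry -4 ≤ 0; row 2: (4/3)/1 = 4/3; row 3: (44/3)/2 = 22/3. Minimum is 4/3 at row 2 (x_3 leaves); pivot element 1.
Divide row 2 by 1; eliminate column x_2 from the other rows.
In the new row 2, the RHS entry is the old entry divided by the pivot: (4/3)/1 = 4/3.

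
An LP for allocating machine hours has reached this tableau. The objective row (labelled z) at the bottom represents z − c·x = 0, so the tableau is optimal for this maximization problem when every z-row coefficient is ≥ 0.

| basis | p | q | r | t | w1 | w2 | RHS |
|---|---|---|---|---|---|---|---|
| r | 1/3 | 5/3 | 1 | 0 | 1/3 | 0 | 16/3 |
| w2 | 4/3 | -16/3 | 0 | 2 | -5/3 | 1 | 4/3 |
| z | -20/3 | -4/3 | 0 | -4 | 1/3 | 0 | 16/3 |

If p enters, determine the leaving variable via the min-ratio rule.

w2

Column p entries and ratios — r: (16/3)/(1/3) = 16; w2: (4/3)/(4/3) = 1.
Smallest ratio is 1 in the row of w2, so w2 leaves.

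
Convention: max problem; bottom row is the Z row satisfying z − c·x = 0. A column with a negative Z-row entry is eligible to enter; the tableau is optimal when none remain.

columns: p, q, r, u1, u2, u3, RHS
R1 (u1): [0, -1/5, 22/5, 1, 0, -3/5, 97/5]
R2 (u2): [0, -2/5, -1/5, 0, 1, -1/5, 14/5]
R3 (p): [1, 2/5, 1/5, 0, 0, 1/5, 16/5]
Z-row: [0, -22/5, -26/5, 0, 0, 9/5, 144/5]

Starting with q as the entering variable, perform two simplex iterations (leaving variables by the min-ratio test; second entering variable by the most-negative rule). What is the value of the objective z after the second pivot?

Ratio test on column q — row 1: entry -1/5 ≤ 0; row 2: entry -2/5 ≤ 0; row 3: (16/5)/(2/5) = 8. Minimum is 8 at row 3 (p leaves); pivot element 2/5.
Pivot on row 3; the Z-row RHS becomes 144/5 − (-22/5)·8 = 64.
Next entering variable (most negative Z-row entry -3): r.
Ratio test on column r — row 1: 21/(9/2) = 14/3; row 2: entry 0 ≤ 0; row 3: 8/(1/2) = 16. Minimum is 14/3 at row 1 (u1 leaves); pivot element 9/2.
After the second pivot the Z-row RHS is 64 − (-3)·(14/3) = 78.

78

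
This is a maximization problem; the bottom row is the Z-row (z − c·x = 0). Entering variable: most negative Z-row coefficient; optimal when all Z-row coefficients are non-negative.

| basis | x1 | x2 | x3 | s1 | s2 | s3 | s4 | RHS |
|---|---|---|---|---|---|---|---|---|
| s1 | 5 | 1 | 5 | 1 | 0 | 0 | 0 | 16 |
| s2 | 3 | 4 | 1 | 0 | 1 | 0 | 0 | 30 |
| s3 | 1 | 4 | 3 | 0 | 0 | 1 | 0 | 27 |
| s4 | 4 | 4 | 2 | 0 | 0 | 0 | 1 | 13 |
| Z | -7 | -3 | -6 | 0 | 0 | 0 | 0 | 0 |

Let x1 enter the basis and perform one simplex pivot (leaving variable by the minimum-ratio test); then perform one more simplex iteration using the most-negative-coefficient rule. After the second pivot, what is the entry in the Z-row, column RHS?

Ratio test on column x1 — row 1: 16/5 = 16/5; row 2: 30/3 = 10; row 3: 27/1 = 27; row 4: 13/4 = 13/4. Minimum is 16/5 at row 1 (s1 leaves); pivot element 5.
Divide row 1 by 5; eliminate column x1 from the other rows.
Second iteration: most negative Z-row entry is -8/5 in column x2, so x2 enters.
Ratio test on column x2 — row 1: (16/5)/(1/5) = 16; row 2: (102/5)/(17/5) = 6; row 3: (119/5)/(19/5) = 119/19; row 4: (1/5)/(16/5) = 1/16. Minimum is 1/16 at row 4 (s4 leaves); pivot element 16/5.
Divide row 4 by 16/5; eliminate column x2 from the other rows.
After both pivots, the entry at the Z-row, column RHS is 45/2.

45/2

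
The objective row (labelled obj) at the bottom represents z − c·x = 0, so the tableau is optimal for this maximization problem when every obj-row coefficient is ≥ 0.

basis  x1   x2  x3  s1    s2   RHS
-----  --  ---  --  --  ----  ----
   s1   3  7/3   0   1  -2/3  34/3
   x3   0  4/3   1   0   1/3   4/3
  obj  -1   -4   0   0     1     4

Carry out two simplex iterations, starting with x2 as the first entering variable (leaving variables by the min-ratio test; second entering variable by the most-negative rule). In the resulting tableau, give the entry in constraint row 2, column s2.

1/4

Ratio test on column x2 — row 1: (34/3)/(7/3) = 34/7; row 2: (4/3)/(4/3) = 1. Minimum is 1 at row 2 (x3 leaves); pivot element 4/3.
Divide row 2 by 4/3; eliminate column x2 from the other rows.
Second iteration: most negative obj-row entry is -1 in column x1, so x1 enters.
Ratio test on column x1 — row 1: 9/3 = 3; row 2: entry 0 ≤ 0. Minimum is 3 at row 1 (s1 leaves); pivot element 3.
Divide row 1 by 3; eliminate column x1 from the other rows.
After both pivots, the entry at constraint row 2, column s2 is 1/4.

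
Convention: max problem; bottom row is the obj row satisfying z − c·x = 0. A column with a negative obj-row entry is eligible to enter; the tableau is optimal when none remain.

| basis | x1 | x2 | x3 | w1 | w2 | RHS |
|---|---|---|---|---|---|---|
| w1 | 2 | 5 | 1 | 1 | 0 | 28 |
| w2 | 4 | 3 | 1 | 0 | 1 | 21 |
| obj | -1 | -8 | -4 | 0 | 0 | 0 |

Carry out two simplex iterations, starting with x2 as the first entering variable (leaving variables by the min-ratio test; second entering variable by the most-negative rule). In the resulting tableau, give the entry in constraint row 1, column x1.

Ratio test on column x2 — row 1: 28/5 = 28/5; row 2: 21/3 = 7. Minimum is 28/5 at row 1 (w1 leaves); pivot element 5.
Divide row 1 by 5; eliminate column x2 from the other rows.
Second iteration: most negative obj-row entry is -12/5 in column x3, so x3 enters.
Ratio test on column x3 — row 1: (28/5)/(1/5) = 28; row 2: (21/5)/(2/5) = 21/2. Minimum is 21/2 at row 2 (w2 leaves); pivot element 2/5.
Divide row 2 by 2/5; eliminate column x3 from the other rows.
After both pivots, the entry at constraint row 1, column x1 is -1.

-1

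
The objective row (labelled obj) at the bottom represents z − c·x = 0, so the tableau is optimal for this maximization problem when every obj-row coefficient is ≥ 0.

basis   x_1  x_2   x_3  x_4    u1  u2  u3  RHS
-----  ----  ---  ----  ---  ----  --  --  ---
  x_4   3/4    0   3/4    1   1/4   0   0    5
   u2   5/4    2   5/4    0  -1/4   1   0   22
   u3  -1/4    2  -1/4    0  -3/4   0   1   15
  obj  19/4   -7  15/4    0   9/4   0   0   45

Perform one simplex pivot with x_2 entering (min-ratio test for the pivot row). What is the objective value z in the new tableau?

Ratio test on column x_2 — row 1: entry 0 ≤ 0; row 2: 22/2 = 11; row 3: 15/2 = 15/2. Minimum is 15/2 at row 3 (u3 leaves); pivot element 2.
Pivot on row 3; the obj-row RHS becomes 45 − (-7)·(15/2) = 195/2.

195/2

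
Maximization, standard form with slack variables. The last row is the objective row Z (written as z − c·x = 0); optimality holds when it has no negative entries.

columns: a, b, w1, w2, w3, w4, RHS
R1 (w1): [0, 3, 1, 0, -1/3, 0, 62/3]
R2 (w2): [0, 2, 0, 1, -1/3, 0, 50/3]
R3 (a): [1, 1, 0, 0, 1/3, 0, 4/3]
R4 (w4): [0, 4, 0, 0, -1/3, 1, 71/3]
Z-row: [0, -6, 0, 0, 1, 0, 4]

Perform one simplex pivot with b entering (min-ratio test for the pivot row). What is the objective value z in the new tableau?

Ratio test on column b — row 1: (62/3)/3 = 62/9; row 2: (50/3)/2 = 25/3; row 3: (4/3)/1 = 4/3; row 4: (71/3)/4 = 71/12. Minimum is 4/3 at row 3 (a leaves); pivot element 1.
Pivot on row 3; the Z-row RHS becomes 4 − (-6)·(4/3) = 12.

12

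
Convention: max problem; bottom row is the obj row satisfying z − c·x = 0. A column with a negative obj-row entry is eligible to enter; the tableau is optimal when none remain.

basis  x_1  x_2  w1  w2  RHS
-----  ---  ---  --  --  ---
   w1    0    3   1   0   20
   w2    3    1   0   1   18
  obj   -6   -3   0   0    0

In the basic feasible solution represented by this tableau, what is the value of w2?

18

w2 is basic (row 2); its value is the RHS of that row, 18.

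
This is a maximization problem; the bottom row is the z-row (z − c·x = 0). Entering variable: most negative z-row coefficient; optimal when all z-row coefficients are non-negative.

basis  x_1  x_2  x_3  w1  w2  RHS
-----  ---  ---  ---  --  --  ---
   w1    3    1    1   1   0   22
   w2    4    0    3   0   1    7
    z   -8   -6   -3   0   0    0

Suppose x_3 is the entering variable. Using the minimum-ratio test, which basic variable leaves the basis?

w2

Column x_3 entries and ratios — w1: 22/1 = 22; w2: 7/3 = 7/3.
Smallest ratio is 7/3 in the row of w2, so w2 leaves.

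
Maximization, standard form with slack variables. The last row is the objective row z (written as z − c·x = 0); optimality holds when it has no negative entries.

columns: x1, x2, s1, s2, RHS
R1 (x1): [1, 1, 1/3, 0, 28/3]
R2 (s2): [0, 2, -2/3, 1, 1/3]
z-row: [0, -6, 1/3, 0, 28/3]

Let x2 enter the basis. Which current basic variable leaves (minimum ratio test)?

Column x2 entries and ratios — x1: (28/3)/1 = 28/3; s2: (1/3)/2 = 1/6.
Smallest ratio is 1/6 in the row of s2, so s2 leaves.

s2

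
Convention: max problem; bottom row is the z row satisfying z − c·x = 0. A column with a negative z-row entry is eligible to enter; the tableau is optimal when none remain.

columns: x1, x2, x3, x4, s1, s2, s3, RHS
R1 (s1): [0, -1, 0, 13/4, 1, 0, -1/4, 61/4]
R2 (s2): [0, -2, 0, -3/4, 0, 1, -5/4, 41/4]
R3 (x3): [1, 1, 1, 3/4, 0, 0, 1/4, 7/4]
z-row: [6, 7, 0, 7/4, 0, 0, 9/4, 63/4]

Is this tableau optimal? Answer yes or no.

yes

Every z-row coefficient is ≥ 0, so the tableau is optimal.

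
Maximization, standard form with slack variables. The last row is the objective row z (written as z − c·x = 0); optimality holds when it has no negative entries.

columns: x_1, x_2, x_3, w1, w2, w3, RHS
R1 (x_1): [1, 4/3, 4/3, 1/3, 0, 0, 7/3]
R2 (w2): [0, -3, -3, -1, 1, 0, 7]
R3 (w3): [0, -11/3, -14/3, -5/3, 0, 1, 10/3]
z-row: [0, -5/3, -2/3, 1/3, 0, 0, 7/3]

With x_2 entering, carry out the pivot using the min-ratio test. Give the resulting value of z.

21/4

Ratio test on column x_2 — row 1: (7/3)/(4/3) = 7/4; row 2: entry -3 ≤ 0; row 3: entry -11/3 ≤ 0. Minimum is 7/4 at row 1 (x_1 leaves); pivot element 4/3.
Pivot on row 1; the z-row RHS becomes 7/3 − (-5/3)·(7/4) = 21/4.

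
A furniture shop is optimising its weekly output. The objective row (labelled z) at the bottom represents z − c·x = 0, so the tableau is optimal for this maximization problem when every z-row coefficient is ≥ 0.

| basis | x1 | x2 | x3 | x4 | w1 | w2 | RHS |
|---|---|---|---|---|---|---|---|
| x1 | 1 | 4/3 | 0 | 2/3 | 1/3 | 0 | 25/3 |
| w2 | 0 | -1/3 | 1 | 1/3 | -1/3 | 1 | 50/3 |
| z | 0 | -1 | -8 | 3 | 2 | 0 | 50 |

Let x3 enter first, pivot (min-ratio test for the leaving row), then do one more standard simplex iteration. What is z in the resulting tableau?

Ratio test on column x3 — row 1: entry 0 ≤ 0; row 2: (50/3)/1 = 50/3. Minimum is 50/3 at row 2 (w2 leaves); pivot element 1.
Pivot on row 2; the z-row RHS becomes 50 − (-8)·(50/3) = 550/3.
Next entering variable (most negative z-row entry -11/3): x2.
Ratio test on column x2 — row 1: (25/3)/(4/3) = 25/4; row 2: entry -1/3 ≤ 0. Minimum is 25/4 at row 1 (x1 leaves); pivot element 4/3.
After the second pivot the z-row RHS is 550/3 − (-11/3)·(25/4) = 825/4.

825/4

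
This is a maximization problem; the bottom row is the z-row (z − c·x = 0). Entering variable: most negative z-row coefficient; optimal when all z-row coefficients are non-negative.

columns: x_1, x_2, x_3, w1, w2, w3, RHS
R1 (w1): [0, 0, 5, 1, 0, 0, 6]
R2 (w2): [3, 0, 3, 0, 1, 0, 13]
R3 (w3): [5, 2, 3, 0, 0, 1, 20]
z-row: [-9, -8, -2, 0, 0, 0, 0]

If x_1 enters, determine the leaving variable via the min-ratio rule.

w3

Column x_1 entries and ratios — w1: 0 ≤ 0, skip; w2: 13/3 = 13/3; w3: 20/5 = 4.
Smallest ratio is 4 in the row of w3, so w3 leaves.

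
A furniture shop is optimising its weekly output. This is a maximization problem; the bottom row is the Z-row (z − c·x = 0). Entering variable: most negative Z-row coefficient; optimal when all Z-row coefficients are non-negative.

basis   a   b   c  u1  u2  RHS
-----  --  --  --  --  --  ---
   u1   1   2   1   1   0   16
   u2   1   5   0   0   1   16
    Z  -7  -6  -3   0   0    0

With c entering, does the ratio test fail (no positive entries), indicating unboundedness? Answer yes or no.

Column c has positive entries in row(s) 1, so the ratio test bounds it — not unbounded.

no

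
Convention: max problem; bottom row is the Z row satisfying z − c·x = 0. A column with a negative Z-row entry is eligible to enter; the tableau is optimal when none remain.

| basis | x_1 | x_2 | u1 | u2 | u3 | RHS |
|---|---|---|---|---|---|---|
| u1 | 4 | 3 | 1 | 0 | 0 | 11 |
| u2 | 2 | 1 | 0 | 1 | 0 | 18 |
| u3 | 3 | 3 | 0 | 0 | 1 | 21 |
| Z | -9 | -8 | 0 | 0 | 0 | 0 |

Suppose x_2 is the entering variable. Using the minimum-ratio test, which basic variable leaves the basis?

u1

Column x_2 entries and ratios — u1: 11/3 = 11/3; u2: 18/1 = 18; u3: 21/3 = 7.
Smallest ratio is 11/3 in the row of u1, so u1 leaves.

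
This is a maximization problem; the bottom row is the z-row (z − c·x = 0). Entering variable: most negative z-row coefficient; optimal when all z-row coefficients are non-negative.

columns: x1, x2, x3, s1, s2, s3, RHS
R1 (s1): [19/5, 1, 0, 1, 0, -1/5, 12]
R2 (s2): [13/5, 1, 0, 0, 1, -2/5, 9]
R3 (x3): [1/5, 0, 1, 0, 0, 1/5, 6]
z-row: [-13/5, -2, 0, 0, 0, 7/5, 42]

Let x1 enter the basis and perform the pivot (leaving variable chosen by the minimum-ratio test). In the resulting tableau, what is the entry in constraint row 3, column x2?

Ratio test on column x1 — row 1: 12/(19/5) = 60/19; row 2: 9/(13/5) = 45/13; row 3: 6/(1/5) = 30. Minimum is 60/19 at row 1 (s1 leaves); pivot element 19/5.
Divide row 1 by 19/5; eliminate column x1 from the other rows.
Row 3 update in column x2: 0 − (1/5)·(5/19) = -1/19.

-1/19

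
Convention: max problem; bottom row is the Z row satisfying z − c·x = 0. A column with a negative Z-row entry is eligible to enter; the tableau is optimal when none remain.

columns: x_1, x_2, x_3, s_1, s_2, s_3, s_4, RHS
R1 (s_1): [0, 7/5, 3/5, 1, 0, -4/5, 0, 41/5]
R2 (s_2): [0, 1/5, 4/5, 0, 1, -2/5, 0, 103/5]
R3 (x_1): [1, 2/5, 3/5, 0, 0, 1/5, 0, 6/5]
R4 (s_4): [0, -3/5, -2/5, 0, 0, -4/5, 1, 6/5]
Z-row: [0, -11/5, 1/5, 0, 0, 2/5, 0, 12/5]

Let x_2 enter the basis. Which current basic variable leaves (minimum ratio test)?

Column x_2 entries and ratios — s_1: (41/5)/(7/5) = 41/7; s_2: (103/5)/(1/5) = 103; x_1: (6/5)/(2/5) = 3; s_4: -3/5 ≤ 0, skip.
Smallest ratio is 3 in the row of x_1, so x_1 leaves.

x_1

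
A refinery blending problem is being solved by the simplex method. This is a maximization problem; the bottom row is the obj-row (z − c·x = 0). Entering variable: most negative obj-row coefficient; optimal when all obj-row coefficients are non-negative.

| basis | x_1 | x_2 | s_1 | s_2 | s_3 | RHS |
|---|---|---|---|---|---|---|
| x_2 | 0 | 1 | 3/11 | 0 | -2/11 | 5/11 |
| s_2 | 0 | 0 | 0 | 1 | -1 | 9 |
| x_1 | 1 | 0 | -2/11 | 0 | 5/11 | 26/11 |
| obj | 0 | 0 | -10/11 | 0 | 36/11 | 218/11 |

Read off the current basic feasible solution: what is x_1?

26/11

x_1 is basic (row 3); its value is the RHS of that row, 26/11.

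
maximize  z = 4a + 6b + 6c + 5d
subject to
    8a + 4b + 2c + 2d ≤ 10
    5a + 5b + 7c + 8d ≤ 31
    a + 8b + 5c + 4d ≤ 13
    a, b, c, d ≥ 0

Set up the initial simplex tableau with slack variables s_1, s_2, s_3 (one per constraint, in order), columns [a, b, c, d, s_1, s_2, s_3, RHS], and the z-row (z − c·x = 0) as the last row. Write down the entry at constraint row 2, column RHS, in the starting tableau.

31

The RHS of constraint 2 is b_2 = 31.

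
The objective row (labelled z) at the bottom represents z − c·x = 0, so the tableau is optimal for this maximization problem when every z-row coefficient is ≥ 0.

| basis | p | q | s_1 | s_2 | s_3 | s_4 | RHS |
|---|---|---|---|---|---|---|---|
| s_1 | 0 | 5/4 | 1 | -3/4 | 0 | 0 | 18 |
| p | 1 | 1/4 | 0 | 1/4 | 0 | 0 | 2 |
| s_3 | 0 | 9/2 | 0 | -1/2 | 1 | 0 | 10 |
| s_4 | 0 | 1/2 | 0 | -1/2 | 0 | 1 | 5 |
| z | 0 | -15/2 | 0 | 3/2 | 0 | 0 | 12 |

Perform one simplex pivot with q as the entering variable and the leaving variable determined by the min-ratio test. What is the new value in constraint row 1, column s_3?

Ratio test on column q — row 1: 18/(5/4) = 72/5; row 2: 2/(1/4) = 8; row 3: 10/(9/2) = 20/9; row 4: 5/(1/2) = 10. Minimum is 20/9 at row 3 (s_3 leaves); pivot element 9/2.
Divide row 3 by 9/2; eliminate column q from the other rows.
Row 1 update in column s_3: 0 − (5/4)·(2/9) = -5/18.

-5/18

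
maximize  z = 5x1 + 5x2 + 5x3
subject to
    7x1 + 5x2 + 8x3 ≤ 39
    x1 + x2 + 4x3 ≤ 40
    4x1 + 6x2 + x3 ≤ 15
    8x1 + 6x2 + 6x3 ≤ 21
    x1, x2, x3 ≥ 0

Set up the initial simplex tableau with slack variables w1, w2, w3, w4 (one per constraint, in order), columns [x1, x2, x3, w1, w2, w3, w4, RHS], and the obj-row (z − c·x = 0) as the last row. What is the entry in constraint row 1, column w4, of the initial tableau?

Slack w4 belongs to constraint 4; its column is the unit vector e_4, so the entry in row 1 is 0.

0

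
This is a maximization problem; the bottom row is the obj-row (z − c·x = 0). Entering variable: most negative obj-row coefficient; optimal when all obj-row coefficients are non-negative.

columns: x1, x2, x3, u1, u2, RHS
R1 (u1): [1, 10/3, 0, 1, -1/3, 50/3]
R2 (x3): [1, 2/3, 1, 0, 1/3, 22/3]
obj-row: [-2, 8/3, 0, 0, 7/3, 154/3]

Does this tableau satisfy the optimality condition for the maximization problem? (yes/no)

The obj-row has a negative entry -2 in column x1, so it is not optimal.

no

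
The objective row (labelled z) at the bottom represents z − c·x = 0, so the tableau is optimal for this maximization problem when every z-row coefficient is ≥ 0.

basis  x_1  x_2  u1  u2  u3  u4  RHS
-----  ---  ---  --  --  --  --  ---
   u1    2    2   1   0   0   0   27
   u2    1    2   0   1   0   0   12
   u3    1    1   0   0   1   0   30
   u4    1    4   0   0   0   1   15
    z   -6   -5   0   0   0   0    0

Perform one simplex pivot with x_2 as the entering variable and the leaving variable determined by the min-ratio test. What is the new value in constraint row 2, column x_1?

1/2

Ratio test on column x_2 — row 1: 27/2 = 27/2; row 2: 12/2 = 6; row 3: 30/1 = 30; row 4: 15/4 = 15/4. Minimum is 15/4 at row 4 (u4 leaves); pivot element 4.
Divide row 4 by 4; eliminate column x_2 from the other rows.
Row 2 update in column x_1: 1 − 2·(1/4) = 1/2.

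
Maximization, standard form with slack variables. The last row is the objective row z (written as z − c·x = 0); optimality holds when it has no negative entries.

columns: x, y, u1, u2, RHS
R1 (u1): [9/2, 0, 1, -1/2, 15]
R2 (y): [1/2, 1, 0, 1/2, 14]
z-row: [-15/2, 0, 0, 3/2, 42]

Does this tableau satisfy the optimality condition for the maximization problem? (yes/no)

The z-row has a negative entry -15/2 in column x, so it is not optimal.

no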